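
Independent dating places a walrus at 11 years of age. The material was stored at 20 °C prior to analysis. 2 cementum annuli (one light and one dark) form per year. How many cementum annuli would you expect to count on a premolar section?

Expected cementum annuli: 11 × 2 = 22.
So 22 cementum annuli should be present.

22 cementum annuli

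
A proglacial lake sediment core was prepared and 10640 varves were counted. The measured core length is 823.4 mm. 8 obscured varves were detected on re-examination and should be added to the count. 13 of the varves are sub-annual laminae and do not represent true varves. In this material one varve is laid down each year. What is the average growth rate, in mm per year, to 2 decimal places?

After corrections the count is 10640 − 13 + 8 = 10635 varves.
Extension rate ≈ 823.4 / 10635 = 0.08 mm per year.

0.08 mm per year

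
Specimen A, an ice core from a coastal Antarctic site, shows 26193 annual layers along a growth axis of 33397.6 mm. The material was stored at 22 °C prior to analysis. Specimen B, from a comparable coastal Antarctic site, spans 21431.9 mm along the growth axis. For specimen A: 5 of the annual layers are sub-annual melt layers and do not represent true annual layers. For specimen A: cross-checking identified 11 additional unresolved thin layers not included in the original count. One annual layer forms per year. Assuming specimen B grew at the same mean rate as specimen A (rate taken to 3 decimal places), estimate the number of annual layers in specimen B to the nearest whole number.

Specimen A: correcting the raw count gives 26193 − 5 + 11 = 26199 true annual layers.
A: 33397.6 mm over 26199 years gives 33397.6 / 26199 ≈ 1.275 mm per year.
B spans 21431.9 / 1.275 = 16809.33 years ≈ 16809 annual layers.

16809 annual layers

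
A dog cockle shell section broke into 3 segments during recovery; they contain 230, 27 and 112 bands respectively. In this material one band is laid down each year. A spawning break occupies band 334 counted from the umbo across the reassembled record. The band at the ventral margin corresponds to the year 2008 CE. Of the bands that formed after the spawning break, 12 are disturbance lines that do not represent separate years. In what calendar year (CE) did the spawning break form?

Total bands = 230 + 27 + 112 = 369.
Between band 334 and the ventral margin there are 369 − 334 = 35 bands.
Excluding 12 false bands: 35 − 12 = 23.
The band at the ventral margin is 2008 CE, so the spawning break dates to 2008 − 23 = 1985 CE.

1985 CE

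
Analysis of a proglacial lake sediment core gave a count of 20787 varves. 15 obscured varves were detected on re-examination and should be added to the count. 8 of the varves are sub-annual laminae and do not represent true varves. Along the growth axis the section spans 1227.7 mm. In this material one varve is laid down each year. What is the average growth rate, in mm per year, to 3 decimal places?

0.059 mm per year

Correcting the raw count gives 20787 − 8 + 15 = 20794 true varves.
Mean rate = 1227.7 mm / 20794 years ≈ 0.059 mm per year.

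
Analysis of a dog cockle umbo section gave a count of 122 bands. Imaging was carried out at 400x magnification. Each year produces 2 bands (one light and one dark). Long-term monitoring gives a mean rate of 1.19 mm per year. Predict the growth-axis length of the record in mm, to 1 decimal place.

122 bands at 2 per year is 122 / 2 = 61 years.
Length ≈ 1.19 × 61 = 72.6 mm.

72.6 mm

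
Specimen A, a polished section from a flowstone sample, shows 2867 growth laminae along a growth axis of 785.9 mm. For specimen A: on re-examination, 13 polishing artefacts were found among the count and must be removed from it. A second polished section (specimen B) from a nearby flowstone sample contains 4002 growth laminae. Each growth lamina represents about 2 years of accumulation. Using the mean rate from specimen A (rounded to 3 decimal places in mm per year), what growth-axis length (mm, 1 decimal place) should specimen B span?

Specimen A: true growth lamina count = 2867 − 13 = 2854.
Specimen A: multiplying by 2 years per growth lamina: 2854 × 2 = 5708 years.
A: Mean rate = 785.9 mm / 5708 years ≈ 0.138 mm/yr.
Specimen B: multiplying by 2 years per growth lamina: 4002 × 2 = 8004 years. Length of B = 0.138 × 8004 = 1104.6 mm.

1104.6 mm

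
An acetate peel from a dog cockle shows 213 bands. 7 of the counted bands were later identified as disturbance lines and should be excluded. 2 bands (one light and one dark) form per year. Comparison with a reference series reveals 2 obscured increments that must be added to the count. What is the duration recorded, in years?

Adjusted count: 213 − 7 + 2 = 208 bands.
208 bands at 2 per year is 208 / 2 = 104 years.

104 years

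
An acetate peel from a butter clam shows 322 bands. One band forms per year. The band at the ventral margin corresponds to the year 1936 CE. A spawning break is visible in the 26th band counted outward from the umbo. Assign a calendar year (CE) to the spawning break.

The spawning break sits at band 26 from the umbo, so 322 − 26 = 296 bands formed after it.
Counting back 296 years from 1936 CE places the spawning break in 1936 − 296 = 1640 CE.

1640 CE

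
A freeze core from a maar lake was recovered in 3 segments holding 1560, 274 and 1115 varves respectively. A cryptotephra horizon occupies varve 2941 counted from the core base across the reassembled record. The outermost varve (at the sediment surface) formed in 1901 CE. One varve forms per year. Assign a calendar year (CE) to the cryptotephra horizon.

Total varves = 1560 + 274 + 1115 = 2949.
2949 − 2941 = 8 varves lie beyond the cryptotephra horizon toward the sediment surface.
1901 − 8 = 1893 CE.

1893 CE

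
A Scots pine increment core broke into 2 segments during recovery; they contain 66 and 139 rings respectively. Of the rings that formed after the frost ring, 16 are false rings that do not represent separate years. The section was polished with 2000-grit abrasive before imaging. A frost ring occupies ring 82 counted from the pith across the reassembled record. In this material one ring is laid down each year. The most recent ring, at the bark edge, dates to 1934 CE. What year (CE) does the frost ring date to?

Total rings = 66 + 139 = 205.
Between ring 82 and the bark edge there are 205 − 82 = 123 rings.
123 − 16 false = 107 true rings after the frost ring.
The ring at the bark edge is 1934 CE, so the frost ring dates to 1934 − 107 = 1827 CE.

1827 CE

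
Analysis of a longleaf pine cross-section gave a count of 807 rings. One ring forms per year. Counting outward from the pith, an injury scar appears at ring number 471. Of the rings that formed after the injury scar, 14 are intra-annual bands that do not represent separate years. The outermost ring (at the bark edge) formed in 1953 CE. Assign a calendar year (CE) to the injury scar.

807 − 471 = 336 rings lie beyond the injury scar toward the bark edge.
Removing the 14 false rings leaves 336 − 14 = 322 true rings beyond the injury scar.
Counting back 322 years from 1953 CE places the injury scar in 1953 − 322 = 1631 CE.

1631 CE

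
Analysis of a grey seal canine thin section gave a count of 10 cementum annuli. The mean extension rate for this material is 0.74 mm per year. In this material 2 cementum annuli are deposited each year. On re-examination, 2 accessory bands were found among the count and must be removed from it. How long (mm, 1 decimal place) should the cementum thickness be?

3.0 mm

Correcting the raw count gives 10 − 2 = 8 true cementum annuli.
8 cementum annuli at 2 per year is 8 / 2 = 4 years.
4 years at 0.74 mm/year gives 0.74 × 4 = 3.0 mm.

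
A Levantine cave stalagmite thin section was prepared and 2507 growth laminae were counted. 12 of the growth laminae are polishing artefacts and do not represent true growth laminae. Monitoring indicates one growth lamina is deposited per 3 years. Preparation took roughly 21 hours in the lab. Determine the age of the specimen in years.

7485 yr

After corrections the count is 2507 − 12 = 2495 growth laminae.
Multiplying by 3 years per growth lamina: 2495 × 3 = 7485 years.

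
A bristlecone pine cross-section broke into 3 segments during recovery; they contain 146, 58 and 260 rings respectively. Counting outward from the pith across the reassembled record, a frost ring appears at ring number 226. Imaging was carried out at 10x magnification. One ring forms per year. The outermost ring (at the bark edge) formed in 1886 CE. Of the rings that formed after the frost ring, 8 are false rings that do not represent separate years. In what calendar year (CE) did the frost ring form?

Total rings = 146 + 58 + 260 = 464.
Between ring 226 and the bark edge there are 464 − 226 = 238 rings.
238 − 8 false = 230 true rings after the frost ring.
The ring at the bark edge is 1886 CE, so the frost ring dates to 1886 − 230 = 1656 CE.

1656 CE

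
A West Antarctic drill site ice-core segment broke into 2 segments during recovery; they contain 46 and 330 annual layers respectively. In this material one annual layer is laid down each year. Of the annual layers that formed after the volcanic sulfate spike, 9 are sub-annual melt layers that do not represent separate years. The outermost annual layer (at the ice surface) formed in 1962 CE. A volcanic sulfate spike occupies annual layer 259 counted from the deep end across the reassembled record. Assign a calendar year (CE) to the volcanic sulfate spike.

1854 CE

Total annual layers = 46 + 330 = 376.
Between annual layer 259 and the ice surface there are 376 − 259 = 117 annual layers.
Excluding 9 false annual layers: 117 − 9 = 108.
The annual layer at the ice surface is 1962 CE, so the volcanic sulfate spike dates to 1962 − 108 = 1854 CE.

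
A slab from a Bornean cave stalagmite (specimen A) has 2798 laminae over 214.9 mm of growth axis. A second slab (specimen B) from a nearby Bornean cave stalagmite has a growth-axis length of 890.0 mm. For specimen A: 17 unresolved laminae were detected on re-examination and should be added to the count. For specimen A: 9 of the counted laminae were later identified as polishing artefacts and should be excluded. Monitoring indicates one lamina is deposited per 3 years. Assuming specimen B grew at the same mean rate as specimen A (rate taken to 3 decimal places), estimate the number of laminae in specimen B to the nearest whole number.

Specimen A: adjusted count: 2798 − 9 + 17 = 2806 laminae.
Specimen A: multiplying by 3 years per lamina: 2806 × 3 = 8418 years.
A: Mean rate = 214.9 mm / 8418 years ≈ 0.026 mm/year.
For B, 890.0 / 0.026 = 34230.77 years; at 3 years per lamina that is 34230.77 / 3 ≈ 11410 laminae.

11410 laminae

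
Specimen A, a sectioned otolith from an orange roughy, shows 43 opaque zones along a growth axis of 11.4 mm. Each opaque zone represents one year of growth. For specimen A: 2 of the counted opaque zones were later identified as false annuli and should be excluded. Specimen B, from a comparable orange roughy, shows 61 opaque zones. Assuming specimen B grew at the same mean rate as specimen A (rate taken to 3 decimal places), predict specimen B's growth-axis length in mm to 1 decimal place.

17.0 mm

Specimen A: adjusted count: 43 − 2 = 41 opaque zones.
A: 11.4 mm over 41 years gives 11.4 / 41 ≈ 0.278 mm per year.
B's length ≈ 0.278 × 61 = 17.0 mm.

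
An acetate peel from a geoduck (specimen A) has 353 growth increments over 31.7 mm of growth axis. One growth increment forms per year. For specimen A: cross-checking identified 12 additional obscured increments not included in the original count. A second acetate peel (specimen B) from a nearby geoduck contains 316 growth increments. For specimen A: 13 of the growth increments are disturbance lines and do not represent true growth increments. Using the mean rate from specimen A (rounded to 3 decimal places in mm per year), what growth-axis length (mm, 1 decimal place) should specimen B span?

Specimen A: true growth increment count = 353 − 13 + 12 = 352.
A: Extension rate ≈ 31.7 / 352 = 0.090 mm/yr.
B's length ≈ 0.090 × 316 = 28.4 mm.

28.4 mm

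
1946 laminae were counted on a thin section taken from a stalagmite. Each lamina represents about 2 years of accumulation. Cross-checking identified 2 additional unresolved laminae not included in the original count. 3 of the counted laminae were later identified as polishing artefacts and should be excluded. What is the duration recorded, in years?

3890 yr

Adjusted count: 1946 − 3 + 2 = 1945 laminae.
Multiplying by 2 years per lamina: 1945 × 2 = 3890 years.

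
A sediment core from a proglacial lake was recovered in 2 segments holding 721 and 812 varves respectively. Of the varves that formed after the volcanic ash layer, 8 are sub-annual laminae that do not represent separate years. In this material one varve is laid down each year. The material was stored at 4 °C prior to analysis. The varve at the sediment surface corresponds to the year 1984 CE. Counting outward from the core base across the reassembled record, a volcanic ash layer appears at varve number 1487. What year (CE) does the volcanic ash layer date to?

1946 CE

Total varves = 721 + 812 = 1533.
The volcanic ash layer sits at varve 1487 from the core base, so 1533 − 1487 = 46 varves formed after it.
Excluding 8 false varves: 46 − 8 = 38.
The varve at the sediment surface is 1984 CE, so the volcanic ash layer dates to 1984 − 38 = 1946 CE.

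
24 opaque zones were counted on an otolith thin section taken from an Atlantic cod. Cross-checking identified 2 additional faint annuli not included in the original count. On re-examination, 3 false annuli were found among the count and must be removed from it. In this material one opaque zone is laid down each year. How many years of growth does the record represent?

After corrections the count is 24 − 3 + 2 = 23 opaque zones.
One opaque zone per year makes the duration 23 years.

23 years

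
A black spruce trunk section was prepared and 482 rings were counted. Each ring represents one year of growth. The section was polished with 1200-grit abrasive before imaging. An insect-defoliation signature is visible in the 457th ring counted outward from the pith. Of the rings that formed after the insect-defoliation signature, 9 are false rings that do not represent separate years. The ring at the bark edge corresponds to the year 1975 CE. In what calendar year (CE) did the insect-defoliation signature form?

The insect-defoliation signature sits at ring 457 from the pith, so 482 − 457 = 25 rings formed after it.
25 − 9 false = 16 true rings after the insect-defoliation signature.
Counting back 16 years from 1975 CE places the insect-defoliation signature in 1975 − 16 = 1959 CE.

1959 CE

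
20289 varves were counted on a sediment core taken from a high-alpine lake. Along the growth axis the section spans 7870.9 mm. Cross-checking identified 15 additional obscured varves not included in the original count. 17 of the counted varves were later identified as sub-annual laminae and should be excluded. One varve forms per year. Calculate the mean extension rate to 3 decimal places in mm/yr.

True varve count = 20289 − 17 + 15 = 20287.
7870.9 mm over 20287 years gives 7870.9 / 20287 ≈ 0.388 mm/yr.

0.388 mm/yr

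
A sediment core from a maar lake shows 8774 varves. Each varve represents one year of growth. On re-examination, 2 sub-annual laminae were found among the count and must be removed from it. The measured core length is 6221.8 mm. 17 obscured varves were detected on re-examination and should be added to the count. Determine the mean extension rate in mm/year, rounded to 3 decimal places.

0.708 mm/year

After corrections the count is 8774 − 2 + 17 = 8789 varves.
Mean rate = 6221.8 mm / 8789 years ≈ 0.708 mm/year.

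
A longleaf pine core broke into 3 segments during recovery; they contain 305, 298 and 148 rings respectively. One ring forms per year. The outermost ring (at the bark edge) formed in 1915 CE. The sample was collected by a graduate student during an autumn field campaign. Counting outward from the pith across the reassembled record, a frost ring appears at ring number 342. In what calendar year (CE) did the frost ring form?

1506 CE

Total rings = 305 + 298 + 148 = 751.
751 − 342 = 409 rings lie beyond the frost ring toward the bark edge.
Counting back 409 years from 1915 CE places the frost ring in 1915 − 409 = 1506 CE.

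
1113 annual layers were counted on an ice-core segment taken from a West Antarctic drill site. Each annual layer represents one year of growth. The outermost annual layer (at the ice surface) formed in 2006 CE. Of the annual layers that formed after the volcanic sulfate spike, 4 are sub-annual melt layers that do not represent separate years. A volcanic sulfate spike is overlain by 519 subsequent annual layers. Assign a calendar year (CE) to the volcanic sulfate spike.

1491 CE

519 annual layers formed after the volcanic sulfate spike.
Excluding 4 false annual layers: 519 − 4 = 515.
2006 − 515 = 1491 CE.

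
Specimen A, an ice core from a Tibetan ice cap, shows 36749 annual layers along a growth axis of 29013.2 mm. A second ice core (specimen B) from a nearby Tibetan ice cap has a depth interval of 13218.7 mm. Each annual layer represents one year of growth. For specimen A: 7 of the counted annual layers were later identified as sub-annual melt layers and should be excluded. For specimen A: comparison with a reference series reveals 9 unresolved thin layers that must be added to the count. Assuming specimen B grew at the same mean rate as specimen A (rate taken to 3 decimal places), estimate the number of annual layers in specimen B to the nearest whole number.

Specimen A: adjusted count: 36749 − 7 + 9 = 36751 annual layers.
A: 29013.2 mm over 36751 years gives 29013.2 / 36751 ≈ 0.789 mm per year.
For B, 13218.7 / 0.789 = 16753.74 years ≈ 16754 annual layers.

16754 annual layers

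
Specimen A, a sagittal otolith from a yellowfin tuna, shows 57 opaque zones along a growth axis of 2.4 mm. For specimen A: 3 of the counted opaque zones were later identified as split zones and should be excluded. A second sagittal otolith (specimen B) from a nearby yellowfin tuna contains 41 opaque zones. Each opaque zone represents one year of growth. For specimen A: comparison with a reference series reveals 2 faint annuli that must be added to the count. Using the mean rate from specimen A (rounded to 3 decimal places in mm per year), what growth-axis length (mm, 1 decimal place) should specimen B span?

1.8 mm

Specimen A: correcting the raw count gives 57 − 3 + 2 = 56 true opaque zones.
A: Mean rate = 2.4 mm / 56 years ≈ 0.043 mm/yr.
B's length ≈ 0.043 × 41 = 1.8 mm.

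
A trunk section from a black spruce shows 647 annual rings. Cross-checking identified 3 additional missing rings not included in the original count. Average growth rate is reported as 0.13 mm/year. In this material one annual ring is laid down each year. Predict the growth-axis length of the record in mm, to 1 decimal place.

True annual ring count = 647 + 3 = 650.
Length ≈ 0.13 × 650 = 84.5 mm.

84.5 mm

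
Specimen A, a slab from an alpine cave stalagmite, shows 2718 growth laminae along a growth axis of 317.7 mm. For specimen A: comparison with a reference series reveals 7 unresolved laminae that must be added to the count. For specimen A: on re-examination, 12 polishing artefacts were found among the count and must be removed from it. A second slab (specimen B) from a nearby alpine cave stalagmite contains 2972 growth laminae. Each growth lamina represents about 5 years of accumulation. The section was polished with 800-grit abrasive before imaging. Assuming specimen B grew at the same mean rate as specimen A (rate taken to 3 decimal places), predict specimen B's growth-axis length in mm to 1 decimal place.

Specimen A: adjusted count: 2718 − 12 + 7 = 2713 growth laminae.
Specimen A: at 5 years per growth lamina, 2713 × 5 = 13565 years.
A: Extension rate ≈ 317.7 / 13565 = 0.023 mm/yr.
Specimen B: at 5 years per growth lamina, 2972 × 5 = 14860 years. Length of B = 0.023 × 14860 = 341.8 mm.

341.8 mm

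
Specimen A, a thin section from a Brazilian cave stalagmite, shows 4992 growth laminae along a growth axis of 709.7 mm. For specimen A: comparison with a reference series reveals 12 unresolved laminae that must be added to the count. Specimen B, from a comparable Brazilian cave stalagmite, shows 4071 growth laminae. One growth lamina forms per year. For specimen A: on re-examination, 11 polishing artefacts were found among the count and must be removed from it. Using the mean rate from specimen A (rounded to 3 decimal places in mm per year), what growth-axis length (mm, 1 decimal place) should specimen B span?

578.1 mm

Specimen A: after corrections the count is 4992 − 11 + 12 = 4993 growth laminae.
A: Mean rate = 709.7 mm / 4993 years ≈ 0.142 mm/yr.
Length of B = 0.142 × 4071 = 578.1 mm.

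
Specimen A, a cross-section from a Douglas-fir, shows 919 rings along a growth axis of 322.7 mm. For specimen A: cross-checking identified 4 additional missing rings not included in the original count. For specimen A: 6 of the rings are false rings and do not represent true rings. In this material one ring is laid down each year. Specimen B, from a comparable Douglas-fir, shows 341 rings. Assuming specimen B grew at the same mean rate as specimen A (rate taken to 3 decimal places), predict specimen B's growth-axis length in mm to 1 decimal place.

120.0 mm

Specimen A: after corrections the count is 919 − 6 + 4 = 917 rings.
A: Mean rate = 322.7 mm / 917 years ≈ 0.352 mm per year.
Length of B = 0.352 × 341 = 120.0 mm.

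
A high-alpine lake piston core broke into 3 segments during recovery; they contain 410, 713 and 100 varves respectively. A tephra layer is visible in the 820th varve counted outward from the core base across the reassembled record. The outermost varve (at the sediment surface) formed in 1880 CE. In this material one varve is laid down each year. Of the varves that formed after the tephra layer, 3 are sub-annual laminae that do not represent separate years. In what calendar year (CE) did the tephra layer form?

Total varves = 410 + 713 + 100 = 1223.
The tephra layer sits at varve 820 from the core base, so 1223 − 820 = 403 varves formed after it.
Removing the 3 false varves leaves 403 − 3 = 400 true varves beyond the tephra layer.
Counting back 400 years from 1880 CE places the tephra layer in 1880 − 400 = 1480 CE.

1480 CE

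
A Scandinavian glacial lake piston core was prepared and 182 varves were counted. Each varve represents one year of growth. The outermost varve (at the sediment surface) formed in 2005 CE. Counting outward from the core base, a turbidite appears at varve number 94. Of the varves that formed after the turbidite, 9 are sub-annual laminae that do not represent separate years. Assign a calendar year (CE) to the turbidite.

Between varve 94 and the sediment surface there are 182 − 94 = 88 varves.
88 − 9 false = 79 true varves after the turbidite.
2005 − 79 = 1926 CE.

1926 CE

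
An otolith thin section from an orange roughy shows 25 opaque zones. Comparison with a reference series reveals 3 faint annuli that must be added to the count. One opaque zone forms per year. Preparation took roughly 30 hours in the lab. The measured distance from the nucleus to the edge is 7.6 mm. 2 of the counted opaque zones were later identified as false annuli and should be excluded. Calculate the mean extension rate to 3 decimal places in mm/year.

0.292 mm/year

Correcting the raw count gives 25 − 2 + 3 = 26 true opaque zones.
Extension rate ≈ 7.6 / 26 = 0.292 mm/year.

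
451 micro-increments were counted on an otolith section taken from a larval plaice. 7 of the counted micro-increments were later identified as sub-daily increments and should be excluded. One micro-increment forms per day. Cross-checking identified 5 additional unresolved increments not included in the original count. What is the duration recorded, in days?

449 d

True micro-increment count = 451 − 7 + 5 = 449.
With a one-to-one micro-increment periodicity this is 449 days.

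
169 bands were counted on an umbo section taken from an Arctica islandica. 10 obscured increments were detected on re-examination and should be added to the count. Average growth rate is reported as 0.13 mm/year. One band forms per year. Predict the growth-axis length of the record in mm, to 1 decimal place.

23.3 mm

True band count = 169 + 10 = 179.
Length ≈ 0.13 × 179 = 23.3 mm.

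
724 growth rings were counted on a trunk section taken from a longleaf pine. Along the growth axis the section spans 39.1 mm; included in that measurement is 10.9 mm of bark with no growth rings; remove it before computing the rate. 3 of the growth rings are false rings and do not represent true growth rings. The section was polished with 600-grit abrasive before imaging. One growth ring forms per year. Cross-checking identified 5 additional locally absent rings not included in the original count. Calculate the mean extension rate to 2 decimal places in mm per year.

After corrections the count is 724 − 3 + 5 = 726 growth rings.
The growth record spans 39.1 − 10.9 = 28.2 mm.
Mean rate = 28.2 mm / 726 years ≈ 0.04 mm per year.

0.04 mm per year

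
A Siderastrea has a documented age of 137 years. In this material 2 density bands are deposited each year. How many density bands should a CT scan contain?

137 years at 2 density bands per year gives 137 × 2 = 274 density bands.
So 274 density bands should be present.

274 density bands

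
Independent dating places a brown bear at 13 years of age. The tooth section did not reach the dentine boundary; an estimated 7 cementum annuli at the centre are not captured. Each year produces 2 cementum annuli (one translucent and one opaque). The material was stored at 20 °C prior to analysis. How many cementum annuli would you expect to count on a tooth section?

With 2 cementum annuli per year, 13 years would produce 13 × 2 = 26 cementum annuli.
26 − 7 missed = 19 cementum annuli expected in the prepared section.

19 cementum annuli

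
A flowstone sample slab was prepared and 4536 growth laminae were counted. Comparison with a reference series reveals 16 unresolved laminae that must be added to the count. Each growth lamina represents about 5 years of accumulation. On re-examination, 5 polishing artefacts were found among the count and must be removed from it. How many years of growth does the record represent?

True growth lamina count = 4536 − 5 + 16 = 4547.
4547 growth laminae at 5 years each span 4547 × 5 = 22735 years.

22735 years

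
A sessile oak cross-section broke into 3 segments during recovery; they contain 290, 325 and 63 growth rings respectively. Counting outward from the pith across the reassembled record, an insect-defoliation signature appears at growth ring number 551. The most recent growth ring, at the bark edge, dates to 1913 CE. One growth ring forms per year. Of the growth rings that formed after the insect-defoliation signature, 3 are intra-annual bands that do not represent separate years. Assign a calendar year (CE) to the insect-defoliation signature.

Total growth rings = 290 + 325 + 63 = 678.
The insect-defoliation signature sits at growth ring 551 from the pith, so 678 − 551 = 127 growth rings formed after it.
127 − 3 false = 124 true growth rings after the insect-defoliation signature.
1913 − 124 = 1789 CE.

1789 CE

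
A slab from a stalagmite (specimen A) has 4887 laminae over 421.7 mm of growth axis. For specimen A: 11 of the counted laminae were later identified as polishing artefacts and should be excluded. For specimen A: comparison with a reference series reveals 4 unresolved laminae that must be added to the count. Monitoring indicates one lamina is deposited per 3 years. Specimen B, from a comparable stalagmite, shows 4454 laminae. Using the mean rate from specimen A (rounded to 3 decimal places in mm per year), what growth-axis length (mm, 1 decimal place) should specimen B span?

387.5 mm

Specimen A: true lamina count = 4887 − 11 + 4 = 4880.
Specimen A: 4880 laminae at 3 years each span 4880 × 3 = 14640 years.
A: 421.7 mm over 14640 years gives 421.7 / 14640 ≈ 0.029 mm/yr.
Specimen B: 4454 laminae at 3 years each span 4454 × 3 = 13362 years. B's length ≈ 0.029 × 13362 = 387.5 mm.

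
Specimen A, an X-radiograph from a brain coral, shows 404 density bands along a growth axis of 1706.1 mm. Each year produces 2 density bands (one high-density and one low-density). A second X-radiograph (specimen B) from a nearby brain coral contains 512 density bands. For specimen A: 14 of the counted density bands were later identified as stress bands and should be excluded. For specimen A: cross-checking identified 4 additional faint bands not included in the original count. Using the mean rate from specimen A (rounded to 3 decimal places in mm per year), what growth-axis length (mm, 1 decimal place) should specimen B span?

2217.0 mm

Specimen A: true density band count = 404 − 14 + 4 = 394.
Specimen A: with 2 density bands per year, 394 / 2 = 197 years.
A: 1706.1 mm over 197 years gives 1706.1 / 197 ≈ 8.660 mm per year.
Specimen B: dividing by 2 density bands per year: 512 / 2 = 256 years. For B, 8.660 mm/year × 256 years = 2217.0 mm.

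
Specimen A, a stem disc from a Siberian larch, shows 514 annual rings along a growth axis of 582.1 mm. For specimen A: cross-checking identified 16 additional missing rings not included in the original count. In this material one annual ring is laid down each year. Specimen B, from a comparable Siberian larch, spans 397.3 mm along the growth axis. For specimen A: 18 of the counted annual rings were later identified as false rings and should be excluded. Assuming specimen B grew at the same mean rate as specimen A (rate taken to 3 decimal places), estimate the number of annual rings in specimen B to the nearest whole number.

Specimen A: correcting the raw count gives 514 − 18 + 16 = 512 true annual rings.
A: Extension rate ≈ 582.1 / 512 = 1.137 mm per year.
Specimen B: 397.3 mm / 1.137 mm per year = 349.43 years ≈ 349 annual rings.

349 annual rings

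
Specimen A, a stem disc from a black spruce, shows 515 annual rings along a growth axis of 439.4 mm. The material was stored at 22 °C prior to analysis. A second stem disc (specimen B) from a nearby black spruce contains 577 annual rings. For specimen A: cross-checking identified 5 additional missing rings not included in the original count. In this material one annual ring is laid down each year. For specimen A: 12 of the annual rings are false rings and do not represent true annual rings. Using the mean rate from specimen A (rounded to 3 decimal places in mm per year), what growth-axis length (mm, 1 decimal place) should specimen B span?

499.1 mm

Specimen A: true annual ring count = 515 − 12 + 5 = 508.
A: Extension rate ≈ 439.4 / 508 = 0.865 mm per year.
B's length ≈ 0.865 × 577 = 499.1 mm.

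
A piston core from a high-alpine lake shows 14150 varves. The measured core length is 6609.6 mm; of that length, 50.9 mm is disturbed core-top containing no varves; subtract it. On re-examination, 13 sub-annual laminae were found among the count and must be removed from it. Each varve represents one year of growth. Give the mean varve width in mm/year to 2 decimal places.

Adjusted count: 14150 − 13 = 14137 varves.
Net length = 6609.6 − 50.9 = 6558.7 mm.
Extension rate ≈ 6558.7 / 14137 = 0.46 mm/year.

0.46 mm/year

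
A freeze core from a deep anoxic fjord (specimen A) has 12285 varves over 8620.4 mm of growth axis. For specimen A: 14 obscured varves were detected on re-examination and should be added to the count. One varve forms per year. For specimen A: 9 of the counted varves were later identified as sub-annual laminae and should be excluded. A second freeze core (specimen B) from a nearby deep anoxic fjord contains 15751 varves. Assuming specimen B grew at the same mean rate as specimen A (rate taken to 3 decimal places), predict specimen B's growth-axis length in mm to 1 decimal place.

11041.5 mm

Specimen A: adjusted count: 12285 − 9 + 14 = 12290 varves.
A: 8620.4 mm over 12290 years gives 8620.4 / 12290 ≈ 0.701 mm/yr.
B's length ≈ 0.701 × 15751 = 11041.5 mm.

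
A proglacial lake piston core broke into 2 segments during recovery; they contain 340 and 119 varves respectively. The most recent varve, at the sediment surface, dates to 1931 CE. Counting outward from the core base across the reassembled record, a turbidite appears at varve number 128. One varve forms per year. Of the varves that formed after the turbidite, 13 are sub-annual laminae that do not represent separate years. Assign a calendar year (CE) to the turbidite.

Total varves = 340 + 119 = 459.
The turbidite sits at varve 128 from the core base, so 459 − 128 = 331 varves formed after it.
331 − 13 false = 318 true varves after the turbidite.
The varve at the sediment surface is 1931 CE, so the turbidite dates to 1931 − 318 = 1613 CE.

1613 CE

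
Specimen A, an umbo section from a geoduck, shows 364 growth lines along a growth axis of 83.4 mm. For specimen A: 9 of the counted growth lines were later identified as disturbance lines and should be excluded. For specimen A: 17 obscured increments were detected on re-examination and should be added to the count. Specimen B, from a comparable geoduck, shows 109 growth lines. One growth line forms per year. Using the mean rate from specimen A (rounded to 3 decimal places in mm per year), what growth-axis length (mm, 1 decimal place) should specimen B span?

24.4 mm

Specimen A: after corrections the count is 364 − 9 + 17 = 372 growth lines.
A: 83.4 mm over 372 years gives 83.4 / 372 ≈ 0.224 mm per year.
For B, 0.224 mm/year × 109 years = 24.4 mm.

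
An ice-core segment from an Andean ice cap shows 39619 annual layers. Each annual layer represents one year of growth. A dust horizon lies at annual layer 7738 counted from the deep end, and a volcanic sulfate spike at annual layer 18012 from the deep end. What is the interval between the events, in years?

10274 yr

Separation: 18012 − 7738 = 10274 annual layers.
At one annual layer per year, 10274 years elapsed between them.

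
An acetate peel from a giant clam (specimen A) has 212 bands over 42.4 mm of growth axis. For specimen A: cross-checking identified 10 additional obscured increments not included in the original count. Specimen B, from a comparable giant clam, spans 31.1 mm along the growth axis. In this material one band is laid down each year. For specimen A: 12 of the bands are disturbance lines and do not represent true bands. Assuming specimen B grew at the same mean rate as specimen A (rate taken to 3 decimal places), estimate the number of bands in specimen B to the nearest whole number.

154 bands

Specimen A: adjusted count: 212 − 12 + 10 = 210 bands.
A: 42.4 mm over 210 years gives 42.4 / 210 ≈ 0.202 mm per year.
B spans 31.1 / 0.202 = 153.96 years ≈ 154 bands.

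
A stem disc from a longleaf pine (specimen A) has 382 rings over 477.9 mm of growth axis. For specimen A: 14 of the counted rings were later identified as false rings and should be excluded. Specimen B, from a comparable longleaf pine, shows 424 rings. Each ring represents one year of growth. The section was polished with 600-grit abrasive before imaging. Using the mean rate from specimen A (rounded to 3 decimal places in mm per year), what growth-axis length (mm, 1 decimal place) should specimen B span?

Specimen A: correcting the raw count gives 382 − 14 = 368 true rings.
A: Mean rate = 477.9 mm / 368 years ≈ 1.299 mm/yr.
Length of B = 1.299 × 424 = 550.8 mm.

550.8 mm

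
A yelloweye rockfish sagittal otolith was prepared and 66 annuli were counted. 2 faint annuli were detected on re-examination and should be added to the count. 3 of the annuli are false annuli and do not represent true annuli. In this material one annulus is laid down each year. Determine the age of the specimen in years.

65 yr

Adjusted count: 66 − 3 + 2 = 65 annuli.
One annulus per year makes the duration 65 years.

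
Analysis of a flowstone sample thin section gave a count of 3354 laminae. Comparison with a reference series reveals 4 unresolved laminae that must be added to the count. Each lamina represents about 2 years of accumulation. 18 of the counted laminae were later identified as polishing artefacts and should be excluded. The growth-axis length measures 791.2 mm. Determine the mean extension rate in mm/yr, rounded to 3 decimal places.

After corrections the count is 3354 − 18 + 4 = 3340 laminae.
At 2 years per lamina, 3340 × 2 = 6680 years.
Mean rate = 791.2 mm / 6680 years ≈ 0.118 mm/yr.

0.118 mm/yr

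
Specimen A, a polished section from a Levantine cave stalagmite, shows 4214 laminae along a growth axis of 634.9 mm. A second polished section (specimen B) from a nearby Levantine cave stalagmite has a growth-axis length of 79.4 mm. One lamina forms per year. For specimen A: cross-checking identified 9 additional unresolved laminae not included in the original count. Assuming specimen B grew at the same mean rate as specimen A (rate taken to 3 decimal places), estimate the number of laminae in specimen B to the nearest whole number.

529 laminae

Specimen A: correcting the raw count gives 4214 + 9 = 4223 true laminae.
A: Extension rate ≈ 634.9 / 4223 = 0.150 mm/yr.
For B, 79.4 / 0.150 = 529.33 years ≈ 529 laminae.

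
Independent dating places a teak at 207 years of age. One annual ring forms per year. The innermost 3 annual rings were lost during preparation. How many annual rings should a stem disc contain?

204 annual rings

At one annual ring per year, 207 years correspond to 207 annual rings.
Subtracting the 3 annual rings not captured gives 207 − 3 = 204 annual rings in the record.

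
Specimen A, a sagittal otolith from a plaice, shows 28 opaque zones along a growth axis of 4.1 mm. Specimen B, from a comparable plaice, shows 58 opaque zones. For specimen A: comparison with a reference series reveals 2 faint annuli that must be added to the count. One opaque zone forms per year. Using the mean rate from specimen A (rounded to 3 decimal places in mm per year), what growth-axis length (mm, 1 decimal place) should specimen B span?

7.9 mm

Specimen A: after corrections the count is 28 + 2 = 30 opaque zones.
A: Mean rate = 4.1 mm / 30 years ≈ 0.137 mm/year.
Length of B = 0.137 × 58 = 7.9 mm.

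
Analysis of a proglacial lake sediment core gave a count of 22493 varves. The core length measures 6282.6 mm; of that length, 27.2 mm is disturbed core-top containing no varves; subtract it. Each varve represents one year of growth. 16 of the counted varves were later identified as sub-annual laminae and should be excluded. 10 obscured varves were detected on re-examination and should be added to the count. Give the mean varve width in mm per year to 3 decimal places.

0.278 mm per year

Adjusted count: 22493 − 16 + 10 = 22487 varves.
Net length = 6282.6 − 27.2 = 6255.4 mm.
6255.4 mm over 22487 years gives 6255.4 / 22487 ≈ 0.278 mm per year.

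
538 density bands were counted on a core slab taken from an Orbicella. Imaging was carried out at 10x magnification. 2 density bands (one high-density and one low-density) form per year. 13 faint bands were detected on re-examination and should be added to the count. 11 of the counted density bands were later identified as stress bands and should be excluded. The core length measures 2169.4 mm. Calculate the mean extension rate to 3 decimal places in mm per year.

8.035 mm per year

True density band count = 538 − 11 + 13 = 540.
With 2 density bands per year, 540 / 2 = 270 years.
2169.4 mm over 270 years gives 2169.4 / 270 ≈ 8.035 mm per year.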